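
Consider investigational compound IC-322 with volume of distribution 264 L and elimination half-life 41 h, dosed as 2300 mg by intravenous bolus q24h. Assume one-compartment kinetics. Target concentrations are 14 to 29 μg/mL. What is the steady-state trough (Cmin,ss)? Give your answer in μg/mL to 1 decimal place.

17.4 μg/mL

τ/t½ = 24/41 ≈ 0.58537, so fraction remaining f = (1/2)^(24/41) ≈ 0.6665.
Accumulation ratio R = 1/(1 − f) ≈ 1/0.3335 ≈ 2.9985.
Single-dose peak C₀ = D/Vd = 2300/264 ≈ 8.712 μg/mL.
Steady-state peak Cmax,ss = C₀·R ≈ 8.712 × 2.9985 ≈ 26.123 μg/mL.
One interval later, Cmin,ss = Cmax,ss·e^(−kτ) ≈ 26.123 × 0.6665 ≈ 17.411 μg/mL.
Trough 17.4 μg/mL vs MEC 14 μg/mL: adequate.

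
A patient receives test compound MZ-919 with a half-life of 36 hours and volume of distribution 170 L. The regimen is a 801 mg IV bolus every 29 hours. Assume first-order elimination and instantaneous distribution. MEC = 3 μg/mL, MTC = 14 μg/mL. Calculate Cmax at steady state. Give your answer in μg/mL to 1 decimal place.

k = ln2/t½ = ln2/36 ≈ 0.019254 h⁻¹; fraction remaining f = e^(−kτ) = e^(−0.019254×29) ≈ 0.5721.
At steady state, accumulation factor R = 1/(1 − e^(−kτ)) ≈ 2.3370.
Each bolus raises the concentration by D/Vd = 801/170 ≈ 4.712 μg/mL.
Steady-state peak Cmax,ss = C₀·R ≈ 4.712 × 2.3370 ≈ 11.012 μg/mL.
Peak 11.0 μg/mL vs MTC 14 μg/mL: below toxic threshold.

11.0 μg/mL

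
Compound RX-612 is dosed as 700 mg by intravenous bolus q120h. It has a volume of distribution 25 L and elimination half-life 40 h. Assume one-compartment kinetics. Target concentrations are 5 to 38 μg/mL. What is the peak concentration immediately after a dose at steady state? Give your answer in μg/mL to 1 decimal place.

The dosing interval is 3 half-lives, so f = 2^(−3) = 0.125.
At steady state, R = 1/(1 − 0.125) = 8/7.
Single-dose peak C₀ = D/Vd = 700/25 = 28 μg/mL.
Steady-state peak Cmax,ss = C₀·R = 28 × 8/7 ≈ 32.000 μg/mL.
Peak 32.0 μg/mL vs MTC 38 μg/mL: below toxic threshold.

32.0 μg/mL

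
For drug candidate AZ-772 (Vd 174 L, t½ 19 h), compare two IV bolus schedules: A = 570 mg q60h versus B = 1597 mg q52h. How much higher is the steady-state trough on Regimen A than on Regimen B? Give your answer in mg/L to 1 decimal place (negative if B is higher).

Regimen A: f = (1/2)^(60/19) ≈ 0.1120; Cmin,ss = (570/174)·f/(1−f) ≈ 0.413 mg/L.
Regimen B: f = (1/2)^(52/19) ≈ 0.1500; Cmin,ss = (1597/174)·f/(1−f) ≈ 1.620 mg/L.
Difference ≈ 0.413 − 1.620 ≈ -1.207 mg/L.

-1.2 mg/L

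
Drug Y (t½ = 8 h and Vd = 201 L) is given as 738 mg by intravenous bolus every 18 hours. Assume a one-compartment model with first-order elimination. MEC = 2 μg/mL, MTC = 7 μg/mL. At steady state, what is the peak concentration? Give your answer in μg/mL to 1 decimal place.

Over one 18-h interval, 18/8 ≈ 2.25 half-lives elapse, leaving f ≈ 0.2102 of each dose.
Accumulation ratio R = 1/(1 − f) ≈ 1/0.7898 ≈ 1.2661.
Each bolus raises the concentration by D/Vd = 738/201 ≈ 3.672 μg/mL.
Cmax,ss = C₀/(1 − f) ≈ 3.672/0.7898 ≈ 4.649 μg/mL.
Peak 4.6 μg/mL vs MTC 7 μg/mL: below toxic threshold.

4.6 μg/mL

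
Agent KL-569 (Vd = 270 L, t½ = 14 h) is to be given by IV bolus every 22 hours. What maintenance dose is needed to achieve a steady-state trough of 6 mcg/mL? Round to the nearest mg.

τ/t½ = 22/14 ≈ 1.5714, so f = (1/2)^(22/14) ≈ 0.336475.
Cmin,ss = (D/Vd)·f/(1−f), so D = Cmin,ss·Vd·(1−f)/f.
D = 6 × 270 × (1−f)/f ≈ 6 × 270 × 1.97199 ≈ 3194.62 mg.

3195 mg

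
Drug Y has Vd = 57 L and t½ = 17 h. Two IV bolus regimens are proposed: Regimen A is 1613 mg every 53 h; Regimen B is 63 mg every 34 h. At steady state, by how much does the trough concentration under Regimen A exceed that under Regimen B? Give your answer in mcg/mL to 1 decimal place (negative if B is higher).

Regimen A: f = (1/2)^(53/17) ≈ 0.1152; Cmin,ss = (1613/57)·f/(1−f) ≈ 3.684 mcg/mL.
Regimen B: f = (1/2)^(34/17) ≈ 0.2500; Cmin,ss = (63/57)·f/(1−f) ≈ 0.368 mcg/mL.
Difference ≈ 3.684 − 0.368 ≈ 3.316 mcg/mL.

3.3 mcg/mL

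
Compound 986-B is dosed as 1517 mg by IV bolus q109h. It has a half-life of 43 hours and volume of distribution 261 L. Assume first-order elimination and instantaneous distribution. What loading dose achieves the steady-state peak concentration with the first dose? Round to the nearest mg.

1833 mg

f = (1/2)^(109/43) ≈ 0.172554; accumulation ratio R = 1/(1−f) ≈ 1.20854.
Loading dose to hit Cmax,ss on first dose: D_load = D_maint·R ≈ 1517 × 1.20854 ≈ 1833.36 mg.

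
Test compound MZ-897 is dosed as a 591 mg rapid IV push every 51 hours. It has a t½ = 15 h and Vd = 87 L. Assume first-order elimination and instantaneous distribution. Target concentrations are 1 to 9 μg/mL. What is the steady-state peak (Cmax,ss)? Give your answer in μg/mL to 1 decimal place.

7.5 μg/mL

k = ln2/t½ = ln2/15 ≈ 0.046210 h⁻¹; fraction remaining f = e^(−kτ) = e^(−0.046210×51) ≈ 0.0947.
At steady state, accumulation factor R = 1/(1 − e^(−kτ)) ≈ 1.1046.
Each bolus raises the concentration by D/Vd = 591/87 ≈ 6.793 μg/mL.
Cmax,ss = C₀/(1 − f) ≈ 6.793/0.9053 ≈ 7.504 μg/mL.
Peak 7.5 μg/mL vs MTC 9 μg/mL: below toxic threshold.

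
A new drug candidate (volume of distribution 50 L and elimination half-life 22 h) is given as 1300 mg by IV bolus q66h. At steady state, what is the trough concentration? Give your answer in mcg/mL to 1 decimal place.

The dosing interval is 3 half-lives, so f = 2^(−3) = 0.125.
At steady state, R = 1/(1 − 0.125) = 8/7.
Single-dose peak C₀ = D/Vd = 1300/50 = 26 mcg/mL.
Steady-state peak Cmax,ss = C₀·R = 26 × 8/7 ≈ 29.714 mcg/mL.
Steady-state trough Cmin,ss = Cmax,ss·f ≈ 29.714 × 0.125 ≈ 3.714 mcg/mL.

3.7 mcg/mL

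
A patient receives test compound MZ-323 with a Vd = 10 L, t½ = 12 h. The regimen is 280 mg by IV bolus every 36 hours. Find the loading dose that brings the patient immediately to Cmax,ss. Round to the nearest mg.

f = (1/2)^(36/12) ≈ 0.125000; accumulation ratio R = 1/(1−f) ≈ 1.14286.
Loading dose to hit Cmax,ss on first dose: D_load = D_maint·R ≈ 280 × 1.14286 ≈ 320.00 mg.

320 mg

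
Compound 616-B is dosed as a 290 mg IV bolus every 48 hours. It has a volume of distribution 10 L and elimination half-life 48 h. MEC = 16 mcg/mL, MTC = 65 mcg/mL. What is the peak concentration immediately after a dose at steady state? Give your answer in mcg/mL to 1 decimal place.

58.0 mcg/mL

The dosing interval is 1 half-life, so f = 2^(−1) = 0.5.
Accumulation ratio R = 1/(1 − f) = 1/0.5 = 2/1.
Single-dose peak C₀ = D/Vd = 290/10 = 29 mcg/mL.
Steady-state peak Cmax,ss = C₀·R = 29 × 2/1 ≈ 58.000 mcg/mL.
Peak 58.0 mcg/mL vs MTC 65 mcg/mL: below toxic threshold.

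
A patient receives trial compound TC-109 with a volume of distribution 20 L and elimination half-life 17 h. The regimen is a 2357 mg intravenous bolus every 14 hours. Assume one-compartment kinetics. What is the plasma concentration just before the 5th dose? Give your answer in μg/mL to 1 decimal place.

f = (1/2)^(τ/t½) = (1/2)^(14/17) ≈ 0.5651.
C₀ = D/Vd = 2357/20 ≈ 117.850 μg/mL.
Before the 5th dose, 4 doses have been given. Superposition: Cmin = C₀·(f + f² + … + f^4).
≈ 117.850 × (0.5651 + 0.3193 + 0.1805 + 0.1020) ≈ 117.850 × 1.1669 ≈ 137.519 μg/mL.

137.5 μg/mL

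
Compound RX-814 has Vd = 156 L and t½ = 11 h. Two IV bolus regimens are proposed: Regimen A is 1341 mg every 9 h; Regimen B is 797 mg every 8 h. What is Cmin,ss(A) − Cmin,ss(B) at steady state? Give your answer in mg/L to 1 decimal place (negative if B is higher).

3.5 mg/L

Regimen A: f = (1/2)^(9/11) ≈ 0.5672; Cmin,ss = (1341/156)·f/(1−f) ≈ 11.266 mg/L.
Regimen B: f = (1/2)^(8/11) ≈ 0.6040; Cmin,ss = (797/156)·f/(1−f) ≈ 7.792 mg/L.
Difference ≈ 11.266 − 7.792 ≈ 3.474 mg/L.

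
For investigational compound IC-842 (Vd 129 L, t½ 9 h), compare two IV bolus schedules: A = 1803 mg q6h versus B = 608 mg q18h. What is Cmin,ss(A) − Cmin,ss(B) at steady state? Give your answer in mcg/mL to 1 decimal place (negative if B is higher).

Regimen A: f = (1/2)^(6/9) ≈ 0.6300; Cmin,ss = (1803/129)·f/(1−f) ≈ 23.798 mcg/mL.
Regimen B: f = (1/2)^(18/9) ≈ 0.2500; Cmin,ss = (608/129)·f/(1−f) ≈ 1.571 mcg/mL.
Difference ≈ 23.798 − 1.571 ≈ 22.227 mcg/mL.

22.2 mcg/mL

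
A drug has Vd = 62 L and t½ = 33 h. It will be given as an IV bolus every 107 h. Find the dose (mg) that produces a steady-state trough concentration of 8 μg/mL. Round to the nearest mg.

τ/t½ = 107/33 ≈ 3.2424, so f = (1/2)^(107/33) ≈ 0.105665.
Cmin,ss = (D/Vd)·f/(1−f), so D = Cmin,ss·Vd·(1−f)/f.
D = 8 × 62 × (1−f)/f ≈ 8 × 62 × 8.46387 ≈ 4198.08 mg.

4198 mg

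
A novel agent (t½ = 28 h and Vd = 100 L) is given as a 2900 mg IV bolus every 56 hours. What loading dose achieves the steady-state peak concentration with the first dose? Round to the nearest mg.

3867 mg

f = (1/2)^(56/28) ≈ 0.250000; accumulation ratio R = 1/(1−f) ≈ 1.33333.
Loading dose to hit Cmax,ss on first dose: D_load = D_maint·R ≈ 2900 × 1.33333 ≈ 3866.66 mg.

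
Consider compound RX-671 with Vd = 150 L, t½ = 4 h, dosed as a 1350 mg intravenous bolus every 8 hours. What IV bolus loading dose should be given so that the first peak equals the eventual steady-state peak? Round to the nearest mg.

f = (1/2)^(8/4) ≈ 0.250000; accumulation ratio R = 1/(1−f) ≈ 1.33333.
Loading dose to hit Cmax,ss on first dose: D_load = D_maint·R ≈ 1350 × 1.33333 ≈ 1800.00 mg.

1800 mg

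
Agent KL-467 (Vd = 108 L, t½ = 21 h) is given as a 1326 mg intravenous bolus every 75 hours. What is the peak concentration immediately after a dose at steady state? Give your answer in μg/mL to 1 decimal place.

k = ln2/t½ = ln2/21 ≈ 0.033007 h⁻¹; fraction remaining f = e^(−kτ) = e^(−0.033007×75) ≈ 0.0841.
Accumulation ratio R = 1/(1 − f) ≈ 1/0.9159 ≈ 1.0918.
Single-dose peak C₀ = D/Vd = 1326/108 ≈ 12.278 μg/mL.
Cmax,ss = C₀/(1 − f) ≈ 12.278/0.9159 ≈ 13.405 μg/mL.

13.4 μg/mL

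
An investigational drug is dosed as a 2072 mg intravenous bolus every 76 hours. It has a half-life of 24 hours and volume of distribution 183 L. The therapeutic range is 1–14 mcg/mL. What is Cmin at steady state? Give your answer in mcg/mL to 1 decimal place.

1.4 mcg/mL

τ/t½ = 76/24 ≈ 3.1667, so fraction remaining f = (1/2)^(76/24) ≈ 0.1114.
Single-dose peak C₀ = D/Vd = 2072/183 ≈ 11.322 mcg/mL.
Steady-state trough Cmin,ss = C₀·f/(1−f) ≈ 11.322 × 0.1114/0.8886 ≈ 1.419 mcg/mL.
Trough 1.4 mcg/mL vs MEC 1 mcg/mL: adequate.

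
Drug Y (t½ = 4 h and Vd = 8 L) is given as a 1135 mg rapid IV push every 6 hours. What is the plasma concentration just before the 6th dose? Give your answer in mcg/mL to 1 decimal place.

77.2 mcg/mL

f = (1/2)^(τ/t½) = (1/2)^(6/4) ≈ 0.3536.
C₀ = D/Vd = 1135/8 ≈ 141.875 mcg/mL.
Before the 6th dose, 5 doses have been given. Superposition: Cmin = C₀·(f + f² + … + f^5).
≈ 141.875 × (0.3536 + 0.1250 + 0.0442 + 0.0156 + 0.0055) ≈ 141.875 × 0.5439 ≈ 77.166 mcg/mL.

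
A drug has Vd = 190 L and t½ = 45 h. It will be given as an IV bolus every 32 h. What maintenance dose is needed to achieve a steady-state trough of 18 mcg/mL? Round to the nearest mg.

2179 mg

τ/t½ = 32/45 ≈ 0.71111, so f = (1/2)^(32/45) ≈ 0.610850.
Cmin,ss = (D/Vd)·f/(1−f), so D = Cmin,ss·Vd·(1−f)/f.
D = 18 × 190 × (1−f)/f ≈ 18 × 190 × 0.63706 ≈ 2178.75 mg.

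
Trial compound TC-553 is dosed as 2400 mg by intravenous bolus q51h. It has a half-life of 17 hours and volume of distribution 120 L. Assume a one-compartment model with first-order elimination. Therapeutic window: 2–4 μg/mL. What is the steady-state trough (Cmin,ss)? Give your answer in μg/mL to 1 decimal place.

τ = 51 h = 3 half-lives, so f = (1/2)^3 = 0.125.
At steady state, R = 1/(1 − 0.125) = 8/7.
Single-dose peak C₀ = D/Vd = 2400/120 = 20 μg/mL.
Steady-state peak Cmax,ss = C₀·R = 20 × 8/7 ≈ 22.857 μg/mL.
Steady-state trough Cmin,ss = Cmax,ss·f ≈ 22.857 × 0.125 ≈ 2.857 μg/mL.
Trough 2.9 μg/mL vs MEC 2 μg/mL: adequate.

2.9 μg/mL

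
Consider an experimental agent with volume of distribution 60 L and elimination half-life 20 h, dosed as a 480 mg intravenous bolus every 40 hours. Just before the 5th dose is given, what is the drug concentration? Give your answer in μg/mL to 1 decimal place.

2.7 μg/mL

f = (1/2)^(τ/t½) = (1/2)^(40/20) ≈ 0.2500.
C₀ = D/Vd = 480/60 ≈ 8.000 μg/mL.
Before the 5th dose, 4 doses have been given. Superposition: Cmin = C₀·(f + f² + … + f^4).
≈ 8.000 × (0.2500 + 0.0625 + 0.0156 + 0.0039) ≈ 8.000 × 0.3320 ≈ 2.656 μg/mL.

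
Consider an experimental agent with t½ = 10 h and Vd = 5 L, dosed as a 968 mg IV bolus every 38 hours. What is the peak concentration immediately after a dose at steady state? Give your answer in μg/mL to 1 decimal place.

k = ln2/t½ = ln2/10 ≈ 0.069315 h⁻¹; fraction remaining f = e^(−kτ) = e^(−0.069315×38) ≈ 0.0718.
Accumulation ratio R = 1/(1 − f) ≈ 1/0.9282 ≈ 1.0774.
Single-dose peak C₀ = D/Vd = 968/5 ≈ 193.600 μg/mL.
Steady-state peak Cmax,ss = C₀·R ≈ 193.600 × 1.0774 ≈ 208.585 μg/mL.

208.6 μg/mL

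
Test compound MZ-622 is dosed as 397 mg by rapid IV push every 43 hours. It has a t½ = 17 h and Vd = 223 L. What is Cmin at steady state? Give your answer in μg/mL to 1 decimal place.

0.4 μg/mL

τ/t½ = 43/17 ≈ 2.5294, so fraction remaining f = (1/2)^(43/17) ≈ 0.1732.
Accumulation ratio R = 1/(1 − f) ≈ 1/0.8268 ≈ 1.2095.
Each bolus raises the concentration by D/Vd = 397/223 ≈ 1.780 μg/mL.
Steady-state peak Cmax,ss = C₀·R ≈ 1.780 × 1.2095 ≈ 2.153 μg/mL.
One interval later, Cmin,ss = Cmax,ss·e^(−kτ) ≈ 2.153 × 0.1732 ≈ 0.373 μg/mL.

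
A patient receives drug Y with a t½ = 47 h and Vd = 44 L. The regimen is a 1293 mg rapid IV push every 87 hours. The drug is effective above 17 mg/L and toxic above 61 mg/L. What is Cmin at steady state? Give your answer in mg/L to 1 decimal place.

11.3 mg/L

τ/t½ = 87/47 ≈ 1.8511, so fraction remaining f = (1/2)^(87/47) ≈ 0.2772.
Accumulation ratio R = 1/(1 − f) ≈ 1/0.7228 ≈ 1.3835.
Single-dose peak C₀ = D/Vd = 1293/44 ≈ 29.386 mg/L.
Steady-state peak Cmax,ss = C₀·R ≈ 29.386 × 1.3835 ≈ 40.656 mg/L.
Steady-state trough Cmin,ss = Cmax,ss·f ≈ 40.656 × 0.2772 ≈ 11.270 mg/L.
Trough 11.3 mg/L vs MEC 17 mg/L: subtherapeutic.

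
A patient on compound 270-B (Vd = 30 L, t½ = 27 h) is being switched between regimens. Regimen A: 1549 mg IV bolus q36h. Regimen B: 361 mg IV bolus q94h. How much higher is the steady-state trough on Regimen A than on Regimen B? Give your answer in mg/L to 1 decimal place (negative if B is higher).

Regimen A: f = (1/2)^(36/27) ≈ 0.3969; Cmin,ss = (1549/30)·f/(1−f) ≈ 33.980 mg/L.
Regimen B: f = (1/2)^(94/27) ≈ 0.0895; Cmin,ss = (361/30)·f/(1−f) ≈ 1.183 mg/L.
Difference ≈ 33.980 − 1.183 ≈ 32.797 mg/L.

32.8 mg/L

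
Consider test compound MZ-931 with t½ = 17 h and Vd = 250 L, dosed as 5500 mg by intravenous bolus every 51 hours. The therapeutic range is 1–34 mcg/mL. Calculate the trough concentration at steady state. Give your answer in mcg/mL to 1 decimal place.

τ = 51 h = 3 half-lives, so f = (1/2)^3 = 0.125.
At steady state, R = 1/(1 − 0.125) = 8/7.
Single-dose peak C₀ = D/Vd = 5500/250 = 22 mcg/mL.
Steady-state peak Cmax,ss = C₀·R = 22 × 8/7 ≈ 25.143 mcg/mL.
Steady-state trough Cmin,ss = Cmax,ss·f ≈ 25.143 × 0.125 ≈ 3.143 mcg/mL.
Trough 3.1 mcg/mL vs MEC 1 mcg/mL: adequate.

3.1 mcg/mL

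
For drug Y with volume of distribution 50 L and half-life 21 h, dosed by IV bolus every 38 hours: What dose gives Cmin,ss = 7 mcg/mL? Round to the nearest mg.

877 mg

τ/t½ = 38/21 ≈ 1.8095, so f = (1/2)^(38/21) ≈ 0.285285.
Cmin,ss = (D/Vd)·f/(1−f), so D = Cmin,ss·Vd·(1−f)/f.
D = 7 × 50 × (1−f)/f ≈ 7 × 50 × 2.50527 ≈ 876.84 mg.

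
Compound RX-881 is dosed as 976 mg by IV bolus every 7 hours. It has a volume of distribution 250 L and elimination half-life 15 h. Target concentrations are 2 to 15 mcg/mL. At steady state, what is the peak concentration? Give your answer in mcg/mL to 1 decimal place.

τ/t½ = 7/15 ≈ 0.46667, so fraction remaining f = (1/2)^(7/15) ≈ 0.7236.
At steady state, accumulation factor R = 1/(1 − e^(−kτ)) ≈ 3.6179.
Single-dose peak C₀ = D/Vd = 976/250 ≈ 3.904 mcg/mL.
Cmax,ss = C₀/(1 − f) ≈ 3.904/0.2764 ≈ 14.124 mcg/mL.
Peak 14.1 mcg/mL vs MTC 15 mcg/mL: below toxic threshold.

14.1 mcg/mL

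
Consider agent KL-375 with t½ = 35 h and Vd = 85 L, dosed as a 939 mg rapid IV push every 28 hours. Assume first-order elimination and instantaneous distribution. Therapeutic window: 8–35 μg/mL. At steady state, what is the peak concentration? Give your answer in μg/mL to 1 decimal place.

τ/t½ = 28/35 ≈ 0.8, so fraction remaining f = (1/2)^(28/35) ≈ 0.5743.
Accumulation ratio R = 1/(1 − f) ≈ 1/0.4257 ≈ 2.3491.
Single-dose peak C₀ = D/Vd = 939/85 ≈ 11.047 μg/mL.
Steady-state peak Cmax,ss = C₀·R ≈ 11.047 × 2.3491 ≈ 25.951 μg/mL.
Peak 26.0 μg/mL vs MTC 35 μg/mL: below toxic threshold.

26.0 μg/mL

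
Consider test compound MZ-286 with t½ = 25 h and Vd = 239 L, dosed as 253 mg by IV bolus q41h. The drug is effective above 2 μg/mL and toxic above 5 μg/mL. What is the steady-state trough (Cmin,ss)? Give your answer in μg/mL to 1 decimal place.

0.5 μg/mL

Over one 41-h interval, 41/25 ≈ 1.64 half-lives elapse, leaving f ≈ 0.3209 of each dose.
Accumulation ratio R = 1/(1 − f) ≈ 1/0.6791 ≈ 1.4725.
Each bolus raises the concentration by D/Vd = 253/239 ≈ 1.059 μg/mL.
Steady-state peak Cmax,ss = C₀·R ≈ 1.059 × 1.4725 ≈ 1.559 μg/mL.
Steady-state trough Cmin,ss = Cmax,ss·f ≈ 1.559 × 0.3209 ≈ 0.500 μg/mL.
Trough 0.5 μg/mL vs MEC 2 μg/mL: subtherapeutic.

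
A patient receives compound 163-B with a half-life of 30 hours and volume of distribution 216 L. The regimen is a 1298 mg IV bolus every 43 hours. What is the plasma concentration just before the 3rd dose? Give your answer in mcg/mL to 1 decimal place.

3.0 mcg/mL

f = (1/2)^(τ/t½) = (1/2)^(43/30) ≈ 0.3703.
C₀ = D/Vd = 1298/216 ≈ 6.009 mcg/mL.
Before the 3rd dose, 2 doses have been given. Superposition: Cmin = C₀·(f + f²).
≈ 6.009 × (0.3703 + 0.1371) ≈ 6.009 × 0.5074 ≈ 3.049 mcg/mL.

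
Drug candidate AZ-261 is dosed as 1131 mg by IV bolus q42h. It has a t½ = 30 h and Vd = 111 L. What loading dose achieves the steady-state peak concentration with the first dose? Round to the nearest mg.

f = (1/2)^(42/30) ≈ 0.378929; accumulation ratio R = 1/(1−f) ≈ 1.61012.
Loading dose to hit Cmax,ss on first dose: D_load = D_maint·R ≈ 1131 × 1.61012 ≈ 1821.05 mg.

1821 mg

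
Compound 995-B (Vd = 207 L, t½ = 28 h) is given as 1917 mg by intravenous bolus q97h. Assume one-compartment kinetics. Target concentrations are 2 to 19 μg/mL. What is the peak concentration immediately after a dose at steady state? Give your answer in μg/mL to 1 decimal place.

τ/t½ = 97/28 ≈ 3.4643, so fraction remaining f = (1/2)^(97/28) ≈ 0.0906.
At steady state, accumulation factor R = 1/(1 − e^(−kτ)) ≈ 1.0996.
Single-dose peak C₀ = D/Vd = 1917/207 ≈ 9.261 μg/mL.
Steady-state peak Cmax,ss = C₀·R ≈ 9.261 × 1.0996 ≈ 10.183 μg/mL.
Peak 10.2 μg/mL vs MTC 19 μg/mL: below toxic threshold.

10.2 μg/mL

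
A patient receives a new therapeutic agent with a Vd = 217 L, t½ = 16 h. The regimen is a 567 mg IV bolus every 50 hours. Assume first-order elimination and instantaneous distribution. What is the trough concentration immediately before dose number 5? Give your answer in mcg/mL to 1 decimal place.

0.3 mcg/mL

f = (1/2)^(τ/t½) = (1/2)^(50/16) ≈ 0.1146.
C₀ = D/Vd = 567/217 ≈ 2.613 mcg/mL.
Before the 5th dose, 4 doses have been given. Superposition: Cmin = C₀·(f + f² + … + f^4).
≈ 2.613 × (0.1146 + 0.0131 + 0.0015 + 0.0002) ≈ 2.613 × 0.1294 ≈ 0.338 mcg/mL.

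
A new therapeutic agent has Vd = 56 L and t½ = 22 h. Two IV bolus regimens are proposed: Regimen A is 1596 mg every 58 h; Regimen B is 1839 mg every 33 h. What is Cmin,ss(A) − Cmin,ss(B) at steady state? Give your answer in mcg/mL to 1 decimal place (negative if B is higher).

-12.5 mcg/mL

Regimen A: f = (1/2)^(58/22) ≈ 0.1608; Cmin,ss = (1596/56)·f/(1−f) ≈ 5.461 mcg/mL.
Regimen B: f = (1/2)^(33/22) ≈ 0.3536; Cmin,ss = (1839/56)·f/(1−f) ≈ 17.964 mcg/mL.
Difference ≈ 5.461 − 17.964 ≈ -12.503 mcg/mL.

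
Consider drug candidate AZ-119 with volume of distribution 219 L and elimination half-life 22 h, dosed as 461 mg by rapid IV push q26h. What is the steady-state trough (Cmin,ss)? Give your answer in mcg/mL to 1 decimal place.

1.7 mcg/mL

Over one 26-h interval, 26/22 ≈ 1.1818 half-lives elapse, leaving f ≈ 0.4408 of each dose.
At steady state, accumulation factor R = 1/(1 − e^(−kτ)) ≈ 1.7883.
Each bolus raises the concentration by D/Vd = 461/219 ≈ 2.105 mcg/mL.
Cmax,ss = C₀/(1 − f) ≈ 2.105/0.5592 ≈ 3.764 mcg/mL.
One interval later, Cmin,ss = Cmax,ss·e^(−kτ) ≈ 3.764 × 0.4408 ≈ 1.659 mcg/mL.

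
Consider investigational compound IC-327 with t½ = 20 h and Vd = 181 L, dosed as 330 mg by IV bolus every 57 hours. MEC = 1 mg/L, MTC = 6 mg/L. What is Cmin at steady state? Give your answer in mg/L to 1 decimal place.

0.3 mg/L

k = ln2/t½ = ln2/20 ≈ 0.034657 h⁻¹; fraction remaining f = e^(−kτ) = e^(−0.034657×57) ≈ 0.1387.
Accumulation ratio R = 1/(1 − f) ≈ 1/0.8613 ≈ 1.1610.
Each bolus raises the concentration by D/Vd = 330/181 ≈ 1.823 mg/L.
Steady-state peak Cmax,ss = C₀·R ≈ 1.823 × 1.1610 ≈ 2.117 mg/L.
One interval later, Cmin,ss = Cmax,ss·e^(−kτ) ≈ 2.117 × 0.1387 ≈ 0.294 mg/L.
Trough 0.3 mg/L vs MEC 1 mg/L: subtherapeutic.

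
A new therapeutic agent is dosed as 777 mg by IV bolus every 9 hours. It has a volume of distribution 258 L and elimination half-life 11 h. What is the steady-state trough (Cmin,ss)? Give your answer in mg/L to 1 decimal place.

τ/t½ = 9/11 ≈ 0.81818, so fraction remaining f = (1/2)^(9/11) ≈ 0.5672.
Accumulation ratio R = 1/(1 − f) ≈ 1/0.4328 ≈ 2.3105.
Each bolus raises the concentration by D/Vd = 777/258 ≈ 3.012 mg/L.
Cmax,ss = C₀/(1 − f) ≈ 3.012/0.4328 ≈ 6.959 mg/L.
Steady-state trough Cmin,ss = Cmax,ss·f ≈ 6.959 × 0.5672 ≈ 3.947 mg/L.

3.9 mg/L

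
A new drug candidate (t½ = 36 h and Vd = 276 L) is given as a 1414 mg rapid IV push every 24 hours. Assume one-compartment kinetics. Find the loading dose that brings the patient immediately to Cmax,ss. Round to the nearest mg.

f = (1/2)^(24/36) ≈ 0.629961; accumulation ratio R = 1/(1−f) ≈ 2.70242.
Loading dose to hit Cmax,ss on first dose: D_load = D_maint·R ≈ 1414 × 2.70242 ≈ 3821.22 mg.

3821 mg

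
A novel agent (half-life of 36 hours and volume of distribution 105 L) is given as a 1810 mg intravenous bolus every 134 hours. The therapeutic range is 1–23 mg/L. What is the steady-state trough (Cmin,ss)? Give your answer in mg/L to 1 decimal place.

1.4 mg/L

k = ln2/t½ = ln2/36 ≈ 0.019254 h⁻¹; fraction remaining f = e^(−kτ) = e^(−0.019254×134) ≈ 0.0758.
At steady state, accumulation factor R = 1/(1 − e^(−kτ)) ≈ 1.0820.
Single-dose peak C₀ = D/Vd = 1810/105 ≈ 17.238 mg/L.
Steady-state peak Cmax,ss = C₀·R ≈ 17.238 × 1.0820 ≈ 18.652 mg/L.
Steady-state trough Cmin,ss = Cmax,ss·f ≈ 18.652 × 0.0758 ≈ 1.414 mg/L.
Trough 1.4 mg/L vs MEC 1 mg/L: adequate.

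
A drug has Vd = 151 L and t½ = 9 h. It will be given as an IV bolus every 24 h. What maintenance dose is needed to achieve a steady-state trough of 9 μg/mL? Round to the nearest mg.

τ/t½ = 24/9 ≈ 2.6667, so f = (1/2)^(24/9) ≈ 0.157490.
Cmin,ss = (D/Vd)·f/(1−f), so D = Cmin,ss·Vd·(1−f)/f.
D = 9 × 151 × (1−f)/f ≈ 9 × 151 × 5.34961 ≈ 7270.12 mg.

7270 mg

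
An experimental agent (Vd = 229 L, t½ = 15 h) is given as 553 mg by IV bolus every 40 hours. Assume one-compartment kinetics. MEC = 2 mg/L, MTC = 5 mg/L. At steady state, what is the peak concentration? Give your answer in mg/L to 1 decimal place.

τ/t½ = 40/15 ≈ 2.6667, so fraction remaining f = (1/2)^(40/15) ≈ 0.1575.
Accumulation ratio R = 1/(1 − f) ≈ 1/0.8425 ≈ 1.1869.
Each bolus raises the concentration by D/Vd = 553/229 ≈ 2.415 mg/L.
Cmax,ss = C₀/(1 − f) ≈ 2.415/0.8425 ≈ 2.866 mg/L.
Peak 2.9 mg/L vs MTC 5 mg/L: below toxic threshold.

2.9 mg/L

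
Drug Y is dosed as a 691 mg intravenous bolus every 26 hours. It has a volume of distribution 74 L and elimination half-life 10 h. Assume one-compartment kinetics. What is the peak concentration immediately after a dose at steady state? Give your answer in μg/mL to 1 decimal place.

11.2 μg/mL

k = ln2/t½ = ln2/10 ≈ 0.069315 h⁻¹; fraction remaining f = e^(−kτ) = e^(−0.069315×26) ≈ 0.1649.
Accumulation ratio R = 1/(1 − f) ≈ 1/0.8351 ≈ 1.1975.
Single-dose peak C₀ = D/Vd = 691/74 ≈ 9.338 μg/mL.
Cmax,ss = C₀/(1 − f) ≈ 9.338/0.8351 ≈ 11.182 μg/mL.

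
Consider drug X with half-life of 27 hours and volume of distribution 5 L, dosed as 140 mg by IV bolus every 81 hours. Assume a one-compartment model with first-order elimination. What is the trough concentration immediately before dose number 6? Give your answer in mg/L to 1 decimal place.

4.0 mg/L

f = (1/2)^(τ/t½) = (1/2)^(81/27) ≈ 0.1250.
C₀ = D/Vd = 140/5 ≈ 28.000 mg/L.
Before the 6th dose, 5 doses have been given. Superposition: Cmin = C₀·(f + f² + … + f^5).
≈ 28.000 × (0.1250 + 0.0156 + 0.0020 + 0.0002 + 0.0000) ≈ 28.000 × 0.1428 ≈ 3.998 mg/L.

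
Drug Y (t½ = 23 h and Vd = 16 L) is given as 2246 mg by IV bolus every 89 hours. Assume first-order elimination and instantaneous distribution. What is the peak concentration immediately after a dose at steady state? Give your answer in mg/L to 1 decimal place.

150.7 mg/L

Over one 89-h interval, 89/23 ≈ 3.8696 half-lives elapse, leaving f ≈ 0.0684 of each dose.
At steady state, accumulation factor R = 1/(1 − e^(−kτ)) ≈ 1.0734.
Each bolus raises the concentration by D/Vd = 2246/16 ≈ 140.375 mg/L.
Steady-state peak Cmax,ss = C₀·R ≈ 140.375 × 1.0734 ≈ 150.679 mg/L.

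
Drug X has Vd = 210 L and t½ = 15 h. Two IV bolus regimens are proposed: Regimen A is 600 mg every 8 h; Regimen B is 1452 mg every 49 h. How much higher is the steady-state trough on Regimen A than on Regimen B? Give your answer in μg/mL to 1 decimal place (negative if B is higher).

Regimen A: f = (1/2)^(8/15) ≈ 0.6910; Cmin,ss = (600/210)·f/(1−f) ≈ 6.389 μg/mL.
Regimen B: f = (1/2)^(49/15) ≈ 0.1039; Cmin,ss = (1452/210)·f/(1−f) ≈ 0.802 μg/mL.
Difference ≈ 6.389 − 0.802 ≈ 5.587 μg/mL.

5.6 μg/mL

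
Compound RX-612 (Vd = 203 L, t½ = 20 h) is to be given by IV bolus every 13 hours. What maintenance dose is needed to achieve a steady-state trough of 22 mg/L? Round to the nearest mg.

τ/t½ = 13/20 ≈ 0.65, so f = (1/2)^(13/20) ≈ 0.637280.
Cmin,ss = (D/Vd)·f/(1−f), so D = Cmin,ss·Vd·(1−f)/f.
D = 22 × 203 × (1−f)/f ≈ 22 × 203 × 0.56917 ≈ 2541.91 mg.

2542 mg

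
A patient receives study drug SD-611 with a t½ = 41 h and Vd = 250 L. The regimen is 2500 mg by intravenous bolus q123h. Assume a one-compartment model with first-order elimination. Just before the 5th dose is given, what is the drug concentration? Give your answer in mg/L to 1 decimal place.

f = (1/2)^(τ/t½) = (1/2)^(123/41) ≈ 0.1250.
C₀ = D/Vd = 2500/250 ≈ 10.000 mg/L.
Before the 5th dose, 4 doses have been given. Superposition: Cmin = C₀·(f + f² + … + f^4).
≈ 10.000 × (0.1250 + 0.0156 + 0.0020 + 0.0002) ≈ 10.000 × 0.1428 ≈ 1.428 mg/L.

1.4 mg/L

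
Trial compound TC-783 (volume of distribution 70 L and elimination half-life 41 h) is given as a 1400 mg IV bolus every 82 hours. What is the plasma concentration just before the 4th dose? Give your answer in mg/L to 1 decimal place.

f = (1/2)^(τ/t½) = (1/2)^(82/41) ≈ 0.2500.
C₀ = D/Vd = 1400/70 ≈ 20.000 mg/L.
Before the 4th dose, 3 doses have been given. Superposition: Cmin = C₀·(f + f² + … + f^3).
≈ 20.000 × (0.2500 + 0.0625 + 0.0156) ≈ 20.000 × 0.3281 ≈ 6.562 mg/L.

6.6 mg/L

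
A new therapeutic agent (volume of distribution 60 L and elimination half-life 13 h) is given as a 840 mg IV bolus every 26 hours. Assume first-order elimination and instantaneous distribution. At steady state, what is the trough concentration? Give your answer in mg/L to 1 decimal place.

τ = 26 h = 2 half-lives, so f = (1/2)^2 = 0.25.
At steady state, R = 1/(1 − 0.25) = 4/3.
Single-dose peak C₀ = D/Vd = 840/60 = 14 mg/L.
Steady-state peak Cmax,ss = C₀·R = 14 × 4/3 ≈ 18.667 mg/L.
Steady-state trough Cmin,ss = Cmax,ss·f ≈ 18.667 × 0.25 ≈ 4.667 mg/L.

4.7 mg/L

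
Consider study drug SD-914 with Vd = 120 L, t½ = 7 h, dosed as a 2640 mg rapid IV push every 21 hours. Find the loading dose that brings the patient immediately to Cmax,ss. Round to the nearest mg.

f = (1/2)^(21/7) ≈ 0.125000; accumulation ratio R = 1/(1−f) ≈ 1.14286.
Loading dose to hit Cmax,ss on first dose: D_load = D_maint·R ≈ 2640 × 1.14286 ≈ 3017.15 mg.

3017 mg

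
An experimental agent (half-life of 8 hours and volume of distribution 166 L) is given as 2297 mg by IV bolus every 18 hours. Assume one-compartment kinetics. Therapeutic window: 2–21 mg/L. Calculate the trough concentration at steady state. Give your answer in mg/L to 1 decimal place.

τ/t½ = 18/8 ≈ 2.25, so fraction remaining f = (1/2)^(18/8) ≈ 0.2102.
Each bolus raises the concentration by D/Vd = 2297/166 ≈ 13.837 mg/L.
Steady-state trough Cmin,ss = C₀·f/(1−f) ≈ 13.837 × 0.2102/0.7898 ≈ 3.683 mg/L.
Trough 3.7 mg/L vs MEC 2 mg/L: adequate.

3.7 mg/L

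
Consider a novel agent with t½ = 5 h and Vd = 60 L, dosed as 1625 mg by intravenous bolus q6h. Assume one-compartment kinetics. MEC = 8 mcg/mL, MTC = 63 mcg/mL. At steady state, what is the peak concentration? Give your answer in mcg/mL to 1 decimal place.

48.0 mcg/mL

τ/t½ = 6/5 ≈ 1.2, so fraction remaining f = (1/2)^(6/5) ≈ 0.4353.
At steady state, accumulation factor R = 1/(1 − e^(−kτ)) ≈ 1.7709.
Single-dose peak C₀ = D/Vd = 1625/60 ≈ 27.083 mcg/mL.
Steady-state peak Cmax,ss = C₀·R ≈ 27.083 × 1.7709 ≈ 47.961 mcg/mL.
Peak 48.0 mcg/mL vs MTC 63 mcg/mL: below toxic threshold.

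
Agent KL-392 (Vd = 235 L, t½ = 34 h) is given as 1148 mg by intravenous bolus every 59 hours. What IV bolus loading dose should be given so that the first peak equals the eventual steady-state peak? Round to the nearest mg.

f = (1/2)^(59/34) ≈ 0.300348; accumulation ratio R = 1/(1−f) ≈ 1.42928.
Loading dose to hit Cmax,ss on first dose: D_load = D_maint·R ≈ 1148 × 1.42928 ≈ 1640.81 mg.

1641 mg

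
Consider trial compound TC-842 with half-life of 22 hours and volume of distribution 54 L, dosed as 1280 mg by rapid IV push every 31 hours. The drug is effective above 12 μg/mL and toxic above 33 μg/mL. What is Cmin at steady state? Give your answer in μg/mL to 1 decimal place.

14.3 μg/mL

Over one 31-h interval, 31/22 ≈ 1.4091 half-lives elapse, leaving f ≈ 0.3765 of each dose.
Accumulation ratio R = 1/(1 − f) ≈ 1/0.6235 ≈ 1.6038.
Single-dose peak C₀ = D/Vd = 1280/54 ≈ 23.704 μg/mL.
Cmax,ss = C₀/(1 − f) ≈ 23.704/0.6235 ≈ 38.018 μg/mL.
One interval later, Cmin,ss = Cmax,ss·e^(−kτ) ≈ 38.018 × 0.3765 ≈ 14.314 μg/mL.
Trough 14.3 μg/mL vs MEC 12 μg/mL: adequate.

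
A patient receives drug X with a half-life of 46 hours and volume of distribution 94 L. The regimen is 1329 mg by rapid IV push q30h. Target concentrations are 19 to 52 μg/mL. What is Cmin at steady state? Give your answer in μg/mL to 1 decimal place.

τ/t½ = 30/46 ≈ 0.65217, so fraction remaining f = (1/2)^(30/46) ≈ 0.6363.
Single-dose peak C₀ = D/Vd = 1329/94 ≈ 14.138 μg/mL.
Steady-state trough Cmin,ss = C₀·f/(1−f) ≈ 14.138 × 0.6363/0.3637 ≈ 24.735 μg/mL.
Trough 24.7 μg/mL vs MEC 19 μg/mL: adequate.

24.7 μg/mL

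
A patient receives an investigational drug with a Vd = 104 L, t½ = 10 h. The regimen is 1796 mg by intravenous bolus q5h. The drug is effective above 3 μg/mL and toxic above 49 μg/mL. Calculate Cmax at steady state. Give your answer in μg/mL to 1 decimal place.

Over one 5-h interval, 5/10 ≈ 0.5 half-lives elapse, leaving f ≈ 0.7071 of each dose.
Accumulation ratio R = 1/(1 − f) ≈ 1/0.2929 ≈ 3.4141.
Single-dose peak C₀ = D/Vd = 1796/104 ≈ 17.269 μg/mL.
Cmax,ss = C₀/(1 − f) ≈ 17.269/0.2929 ≈ 58.959 μg/mL.
Peak 59.0 μg/mL vs MTC 49 μg/mL: exceeds toxic threshold.

59.0 μg/mL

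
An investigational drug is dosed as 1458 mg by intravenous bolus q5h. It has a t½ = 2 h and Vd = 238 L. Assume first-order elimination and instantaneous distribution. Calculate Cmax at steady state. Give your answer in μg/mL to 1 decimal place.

7.4 μg/mL

Over one 5-h interval, 5/2 ≈ 2.5 half-lives elapse, leaving f ≈ 0.1768 of each dose.
At steady state, accumulation factor R = 1/(1 − e^(−kτ)) ≈ 1.2148.
Single-dose peak C₀ = D/Vd = 1458/238 ≈ 6.126 μg/mL.
Steady-state peak Cmax,ss = C₀·R ≈ 6.126 × 1.2148 ≈ 7.442 μg/mL.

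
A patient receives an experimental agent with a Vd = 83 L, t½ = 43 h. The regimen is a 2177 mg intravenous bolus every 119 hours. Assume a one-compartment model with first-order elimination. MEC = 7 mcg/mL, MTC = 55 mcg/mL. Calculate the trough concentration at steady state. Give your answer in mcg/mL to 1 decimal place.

4.5 mcg/mL

τ/t½ = 119/43 ≈ 2.7674, so fraction remaining f = (1/2)^(119/43) ≈ 0.1469.
Each bolus raises the concentration by D/Vd = 2177/83 ≈ 26.229 mcg/mL.
Steady-state trough Cmin,ss = C₀·f/(1−f) ≈ 26.229 × 0.1469/0.8531 ≈ 4.517 mcg/mL.
Trough 4.5 mcg/mL vs MEC 7 mcg/mL: subtherapeutic.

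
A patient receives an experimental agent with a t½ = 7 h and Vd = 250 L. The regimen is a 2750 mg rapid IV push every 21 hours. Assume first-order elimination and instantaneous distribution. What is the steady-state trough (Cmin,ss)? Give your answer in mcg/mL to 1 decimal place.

1.6 mcg/mL

τ = 21 h = 3 half-lives, so f = (1/2)^3 = 0.125.
Accumulation ratio R = 1/(1 − f) = 1/0.875 = 8/7.
Single-dose peak C₀ = D/Vd = 2750/250 = 11 mcg/mL.
Steady-state peak Cmax,ss = C₀·R = 11 × 8/7 ≈ 12.571 mcg/mL.
Steady-state trough Cmin,ss = Cmax,ss·f ≈ 12.571 × 0.125 ≈ 1.571 mcg/mL.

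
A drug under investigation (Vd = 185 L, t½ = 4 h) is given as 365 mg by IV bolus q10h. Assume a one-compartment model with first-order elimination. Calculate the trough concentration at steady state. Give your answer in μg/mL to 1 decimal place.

τ/t½ = 10/4 ≈ 2.5, so fraction remaining f = (1/2)^(10/4) ≈ 0.1768.
Each bolus raises the concentration by D/Vd = 365/185 ≈ 1.973 μg/mL.
Steady-state trough Cmin,ss = C₀·f/(1−f) ≈ 1.973 × 0.1768/0.8232 ≈ 0.424 μg/mL.

0.4 μg/mL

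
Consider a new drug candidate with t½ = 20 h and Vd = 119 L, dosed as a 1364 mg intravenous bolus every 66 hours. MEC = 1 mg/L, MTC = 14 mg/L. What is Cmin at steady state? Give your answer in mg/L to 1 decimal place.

1.3 mg/L

τ/t½ = 66/20 ≈ 3.3, so fraction remaining f = (1/2)^(66/20) ≈ 0.1015.
Single-dose peak C₀ = D/Vd = 1364/119 ≈ 11.462 mg/L.
Steady-state trough Cmin,ss = C₀·f/(1−f) ≈ 11.462 × 0.1015/0.8985 ≈ 1.295 mg/L.
Trough 1.3 mg/L vs MEC 1 mg/L: adequate.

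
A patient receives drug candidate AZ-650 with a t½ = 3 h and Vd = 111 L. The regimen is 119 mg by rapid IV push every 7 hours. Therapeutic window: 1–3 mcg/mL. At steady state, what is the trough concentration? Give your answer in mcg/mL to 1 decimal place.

0.3 mcg/mL

k = ln2/t½ = ln2/3 ≈ 0.231049 h⁻¹; fraction remaining f = e^(−kτ) = e^(−0.231049×7) ≈ 0.1984.
Each bolus raises the concentration by D/Vd = 119/111 ≈ 1.072 mcg/mL.
Steady-state trough Cmin,ss = C₀·f/(1−f) ≈ 1.072 × 0.1984/0.8016 ≈ 0.265 mcg/mL.
Trough 0.3 mcg/mL vs MEC 1 mcg/mL: subtherapeutic.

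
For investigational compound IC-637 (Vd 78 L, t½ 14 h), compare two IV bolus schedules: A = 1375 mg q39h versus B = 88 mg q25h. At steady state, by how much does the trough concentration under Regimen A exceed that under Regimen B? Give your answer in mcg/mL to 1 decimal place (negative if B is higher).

Regimen A: f = (1/2)^(39/14) ≈ 0.1450; Cmin,ss = (1375/78)·f/(1−f) ≈ 2.990 mcg/mL.
Regimen B: f = (1/2)^(25/14) ≈ 0.2900; Cmin,ss = (88/78)·f/(1−f) ≈ 0.461 mcg/mL.
Difference ≈ 2.990 − 0.461 ≈ 2.529 mcg/mL.

2.5 mcg/mL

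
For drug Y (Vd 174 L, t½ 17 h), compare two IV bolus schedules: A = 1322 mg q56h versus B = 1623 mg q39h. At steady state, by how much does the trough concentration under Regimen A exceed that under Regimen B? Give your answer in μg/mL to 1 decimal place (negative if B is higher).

-1.5 μg/mL

Regimen A: f = (1/2)^(56/17) ≈ 0.1019; Cmin,ss = (1322/174)·f/(1−f) ≈ 0.862 μg/mL.
Regimen B: f = (1/2)^(39/17) ≈ 0.2039; Cmin,ss = (1623/174)·f/(1−f) ≈ 2.389 μg/mL.
Difference ≈ 0.862 − 2.389 ≈ -1.527 μg/mL.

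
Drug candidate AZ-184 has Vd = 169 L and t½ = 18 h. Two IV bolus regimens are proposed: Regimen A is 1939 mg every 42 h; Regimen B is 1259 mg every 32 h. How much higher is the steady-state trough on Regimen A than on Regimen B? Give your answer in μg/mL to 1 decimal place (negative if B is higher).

Regimen A: f = (1/2)^(42/18) ≈ 0.1984; Cmin,ss = (1939/169)·f/(1−f) ≈ 2.840 μg/mL.
Regimen B: f = (1/2)^(32/18) ≈ 0.2916; Cmin,ss = (1259/169)·f/(1−f) ≈ 3.067 μg/mL.
Difference ≈ 2.840 − 3.067 ≈ -0.227 μg/mL.

-0.2 μg/mL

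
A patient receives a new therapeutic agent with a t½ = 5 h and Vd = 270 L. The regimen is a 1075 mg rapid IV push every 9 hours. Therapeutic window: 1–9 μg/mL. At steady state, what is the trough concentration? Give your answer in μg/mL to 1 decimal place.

1.6 μg/mL

τ/t½ = 9/5 ≈ 1.8, so fraction remaining f = (1/2)^(9/5) ≈ 0.2872.
Each bolus raises the concentration by D/Vd = 1075/270 ≈ 3.981 μg/mL.
Steady-state trough Cmin,ss = C₀·f/(1−f) ≈ 3.981 × 0.2872/0.7128 ≈ 1.604 μg/mL.
Trough 1.6 μg/mL vs MEC 1 μg/mL: adequate.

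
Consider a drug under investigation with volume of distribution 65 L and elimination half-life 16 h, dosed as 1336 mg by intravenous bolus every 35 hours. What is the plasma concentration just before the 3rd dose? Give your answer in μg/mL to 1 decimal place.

5.5 μg/mL

f = (1/2)^(τ/t½) = (1/2)^(35/16) ≈ 0.2195.
C₀ = D/Vd = 1336/65 ≈ 20.554 μg/mL.
Before the 3rd dose, 2 doses have been given. Superposition: Cmin = C₀·(f + f²).
≈ 20.554 × (0.2195 + 0.0482) ≈ 20.554 × 0.2677 ≈ 5.502 μg/mL.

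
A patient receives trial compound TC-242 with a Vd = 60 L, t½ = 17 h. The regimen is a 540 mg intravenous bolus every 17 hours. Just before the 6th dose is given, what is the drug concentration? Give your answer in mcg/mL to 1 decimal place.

f = (1/2)^(τ/t½) = (1/2)^(17/17) ≈ 0.5000.
C₀ = D/Vd = 540/60 ≈ 9.000 mcg/mL.
Before the 6th dose, 5 doses have been given. Superposition: Cmin = C₀·(f + f² + … + f^5).
≈ 9.000 × (0.5000 + 0.2500 + 0.1250 + 0.0625 + 0.0313) ≈ 9.000 × 0.9688 ≈ 8.719 mcg/mL.

8.7 mcg/mL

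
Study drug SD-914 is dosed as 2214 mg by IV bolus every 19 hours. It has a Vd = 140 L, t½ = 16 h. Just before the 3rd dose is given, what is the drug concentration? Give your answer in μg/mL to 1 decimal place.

f = (1/2)^(τ/t½) = (1/2)^(19/16) ≈ 0.4391.
C₀ = D/Vd = 2214/140 ≈ 15.814 μg/mL.
Before the 3rd dose, 2 doses have been given. Superposition: Cmin = C₀·(f + f²).
≈ 15.814 × (0.4391 + 0.1928) ≈ 15.814 × 0.6319 ≈ 9.993 μg/mL.

10.0 μg/mL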